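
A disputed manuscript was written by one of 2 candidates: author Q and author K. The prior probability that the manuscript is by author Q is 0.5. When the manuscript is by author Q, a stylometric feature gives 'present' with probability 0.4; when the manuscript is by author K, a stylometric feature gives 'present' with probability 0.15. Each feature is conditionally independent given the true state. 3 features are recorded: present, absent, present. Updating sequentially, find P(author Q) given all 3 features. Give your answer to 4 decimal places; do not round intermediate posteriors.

0.8339

Each posterior becomes the prior for the next update.
After 'present': P(author Q) = 0.4·0.5000 / (0.4·0.5000 + 0.15·0.5000) ≈ 0.7273
After 'absent': P(author Q) = 0.6·0.7273 / (0.6·0.7273 + 0.85·0.2727) ≈ 0.6531
After 'present': P(author Q) = 0.4·0.6531 / (0.4·0.6531 + 0.15·0.3469) ≈ 0.8339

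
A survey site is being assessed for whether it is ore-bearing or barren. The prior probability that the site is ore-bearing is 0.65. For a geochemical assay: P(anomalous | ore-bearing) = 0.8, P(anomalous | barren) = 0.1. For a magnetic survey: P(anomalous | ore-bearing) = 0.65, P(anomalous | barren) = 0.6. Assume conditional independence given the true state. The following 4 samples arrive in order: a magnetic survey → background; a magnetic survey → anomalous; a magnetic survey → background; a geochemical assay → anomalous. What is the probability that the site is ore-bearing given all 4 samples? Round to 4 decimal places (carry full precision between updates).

After a magnetic survey='background': P(ore) = 0.35·0.6500 / (0.35·0.6500 + 0.4·0.3500) ≈ 0.6190
After a magnetic survey='anomalous': P(ore) = 0.65·0.6190 / (0.65·0.6190 + 0.6·0.3810) ≈ 0.6377
After a magnetic survey='background': P(ore) = 0.35·0.6377 / (0.35·0.6377 + 0.4·0.3623) ≈ 0.6064
After a geochemical assay='anomalous': P(ore) = 0.8·0.6064 / (0.8·0.6064 + 0.1·0.3936) ≈ 0.9249

0.9249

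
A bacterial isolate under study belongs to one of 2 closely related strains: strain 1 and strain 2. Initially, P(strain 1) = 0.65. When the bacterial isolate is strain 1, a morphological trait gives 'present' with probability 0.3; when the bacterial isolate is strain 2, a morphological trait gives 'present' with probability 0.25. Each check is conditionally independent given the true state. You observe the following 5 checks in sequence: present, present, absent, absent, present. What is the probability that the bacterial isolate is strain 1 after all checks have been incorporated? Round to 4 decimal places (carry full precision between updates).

Each posterior becomes the prior for the next update.
After 'present': P(strain 1) = 0.3·0.6500 / (0.3·0.6500 + 0.25·0.3500) ≈ 0.6903
After 'present': P(strain 1) = 0.3·0.6903 / (0.3·0.6903 + 0.25·0.3097) ≈ 0.7278
After 'absent': P(strain 1) = 0.7·0.7278 / (0.7·0.7278 + 0.75·0.2722) ≈ 0.7140
After 'absent': P(strain 1) = 0.7·0.7140 / (0.7·0.7140 + 0.75·0.2860) ≈ 0.6997
After 'present': P(strain 1) = 0.3·0.6997 / (0.3·0.6997 + 0.25·0.3003) ≈ 0.7365

0.7365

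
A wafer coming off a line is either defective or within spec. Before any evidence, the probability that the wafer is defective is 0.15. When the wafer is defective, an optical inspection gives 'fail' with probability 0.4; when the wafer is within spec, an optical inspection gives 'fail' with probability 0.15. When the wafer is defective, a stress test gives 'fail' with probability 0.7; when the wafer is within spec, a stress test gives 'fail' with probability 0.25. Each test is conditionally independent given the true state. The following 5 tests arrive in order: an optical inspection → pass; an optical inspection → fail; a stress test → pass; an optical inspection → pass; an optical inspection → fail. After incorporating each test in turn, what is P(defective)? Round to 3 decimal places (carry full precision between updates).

After an optical inspection='pass': P(defective) = 0.6·0.1500 / (0.6·0.1500 + 0.85·0.8500) ≈ 0.1108
After an optical inspection='fail': P(defective) = 0.4·0.1108 / (0.4·0.1108 + 0.15·0.8892) ≈ 0.2494
After a stress test='pass': P(defective) = 0.3·0.2494 / (0.3·0.2494 + 0.75·0.7506) ≈ 0.1173
After an optical inspection='pass': P(defective) = 0.6·0.1173 / (0.6·0.1173 + 0.85·0.8827) ≈ 0.0857
After an optical inspection='fail': P(defective) = 0.4·0.0857 / (0.4·0.0857 + 0.15·0.9143) ≈ 0.2001

0.200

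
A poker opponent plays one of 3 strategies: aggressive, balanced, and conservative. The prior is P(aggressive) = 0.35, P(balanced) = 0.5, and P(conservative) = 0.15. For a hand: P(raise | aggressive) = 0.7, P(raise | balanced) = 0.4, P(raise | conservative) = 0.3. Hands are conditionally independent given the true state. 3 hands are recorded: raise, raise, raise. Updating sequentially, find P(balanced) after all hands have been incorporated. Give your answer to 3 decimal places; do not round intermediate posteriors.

After 'raise': normaliser = 0.7·0.3500 + 0.4·0.5000 + 0.3·0.1500; P(aggressive) ≈ 0.5000, P(balanced) ≈ 0.4082, P(conservative) ≈ 0.0918
After 'raise': normaliser = 0.7·0.5000 + 0.4·0.4082 + 0.3·0.0918; P(aggressive) ≈ 0.6472, P(balanced) ≈ 0.3019, P(conservative) ≈ 0.0509
After 'raise': normaliser = 0.7·0.6472 + 0.4·0.3019 + 0.3·0.0509; P(aggressive) ≈ 0.7691, P(balanced) ≈ 0.2050, P(conservative) ≈ 0.0259

0.205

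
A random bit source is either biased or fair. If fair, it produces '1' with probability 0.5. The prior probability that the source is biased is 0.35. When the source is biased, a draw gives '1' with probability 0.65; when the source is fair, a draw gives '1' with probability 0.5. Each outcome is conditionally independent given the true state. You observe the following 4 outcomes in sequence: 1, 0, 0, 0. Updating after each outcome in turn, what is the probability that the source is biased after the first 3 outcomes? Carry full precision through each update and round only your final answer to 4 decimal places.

Apply Bayes' rule sequentially, carrying P(biased) forward.
After '1': P(biased) = 0.65·0.3500 / (0.65·0.3500 + 0.5·0.6500) ≈ 0.4118
After '0': P(biased) = 0.35·0.4118 / (0.35·0.4118 + 0.5·0.5882) ≈ 0.3289
After '0': P(biased) = 0.35·0.3289 / (0.35·0.3289 + 0.5·0.6711) ≈ 0.2554

0.2554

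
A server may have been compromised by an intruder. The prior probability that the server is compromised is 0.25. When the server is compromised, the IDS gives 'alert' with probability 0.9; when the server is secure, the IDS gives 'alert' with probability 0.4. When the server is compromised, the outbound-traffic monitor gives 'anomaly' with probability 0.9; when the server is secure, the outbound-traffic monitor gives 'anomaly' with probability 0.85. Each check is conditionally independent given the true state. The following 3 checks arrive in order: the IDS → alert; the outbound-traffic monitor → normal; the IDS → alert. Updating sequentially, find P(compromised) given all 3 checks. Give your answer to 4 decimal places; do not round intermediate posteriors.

0.5294

After the IDS='alert': P(compromised) = 0.9·0.2500 / (0.9·0.2500 + 0.4·0.7500) ≈ 0.4286
After the outbound-traffic monitor='normal': P(compromised) = 0.1·0.4286 / (0.1·0.4286 + 0.15·0.5714) ≈ 0.3333
After the IDS='alert': P(compromised) = 0.9·0.3333 / (0.9·0.3333 + 0.4·0.6667) ≈ 0.5294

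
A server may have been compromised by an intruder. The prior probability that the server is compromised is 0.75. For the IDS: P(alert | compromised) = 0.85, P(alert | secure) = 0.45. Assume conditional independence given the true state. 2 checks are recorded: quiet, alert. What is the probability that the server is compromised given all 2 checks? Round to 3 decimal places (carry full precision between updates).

0.607

After 'quiet': P(compromised) = 0.15·0.7500 / (0.15·0.7500 + 0.55·0.2500) ≈ 0.4500
After 'alert': P(compromised) = 0.85·0.4500 / (0.85·0.4500 + 0.45·0.5500) ≈ 0.6071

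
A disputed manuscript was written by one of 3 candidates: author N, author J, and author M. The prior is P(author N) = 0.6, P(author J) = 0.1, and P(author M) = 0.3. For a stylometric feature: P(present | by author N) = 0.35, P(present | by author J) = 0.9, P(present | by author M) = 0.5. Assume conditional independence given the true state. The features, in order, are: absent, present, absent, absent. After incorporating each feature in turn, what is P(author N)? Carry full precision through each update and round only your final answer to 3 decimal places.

0.754

After 'absent': normaliser = 0.65·0.6000 + 0.1·0.1000 + 0.5·0.3000; P(author N) ≈ 0.7091, P(author J) ≈ 0.0182, P(author M) ≈ 0.2727
After 'present': normaliser = 0.35·0.7091 + 0.9·0.0182 + 0.5·0.2727; P(author N) ≈ 0.6190, P(author J) ≈ 0.0408, P(author M) ≈ 0.3401
After 'absent': normaliser = 0.65·0.6190 + 0.1·0.0408 + 0.5·0.3401; P(author N) ≈ 0.6979, P(author J) ≈ 0.0071, P(author M) ≈ 0.2950
After 'absent': normaliser = 0.65·0.6979 + 0.1·0.0071 + 0.5·0.2950; P(author N) ≈ 0.7538, P(author J) ≈ 0.0012, P(author M) ≈ 0.2451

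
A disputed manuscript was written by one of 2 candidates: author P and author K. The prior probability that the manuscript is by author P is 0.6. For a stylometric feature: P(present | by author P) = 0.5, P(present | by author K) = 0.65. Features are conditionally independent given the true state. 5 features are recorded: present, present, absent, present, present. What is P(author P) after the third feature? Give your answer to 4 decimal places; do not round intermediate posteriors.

0.5591

After 'present': P(author P) = 0.5·0.6000 / (0.5·0.6000 + 0.65·0.4000) ≈ 0.5357
After 'present': P(author P) = 0.5·0.5357 / (0.5·0.5357 + 0.65·0.4643) ≈ 0.4702
After 'absent': P(author P) = 0.5·0.4702 / (0.5·0.4702 + 0.35·0.5298) ≈ 0.5591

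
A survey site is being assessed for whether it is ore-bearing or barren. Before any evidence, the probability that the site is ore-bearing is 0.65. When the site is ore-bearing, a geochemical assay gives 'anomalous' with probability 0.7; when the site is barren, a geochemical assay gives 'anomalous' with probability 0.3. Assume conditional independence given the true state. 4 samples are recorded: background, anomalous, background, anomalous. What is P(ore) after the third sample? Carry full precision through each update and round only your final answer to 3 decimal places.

0.443

After 'background': P(ore) = 0.3·0.6500 / (0.3·0.6500 + 0.7·0.3500) ≈ 0.4432
After 'anomalous': P(ore) = 0.7·0.4432 / (0.7·0.4432 + 0.3·0.5568) ≈ 0.6500
After 'background': P(ore) = 0.3·0.6500 / (0.3·0.6500 + 0.7·0.3500) ≈ 0.4432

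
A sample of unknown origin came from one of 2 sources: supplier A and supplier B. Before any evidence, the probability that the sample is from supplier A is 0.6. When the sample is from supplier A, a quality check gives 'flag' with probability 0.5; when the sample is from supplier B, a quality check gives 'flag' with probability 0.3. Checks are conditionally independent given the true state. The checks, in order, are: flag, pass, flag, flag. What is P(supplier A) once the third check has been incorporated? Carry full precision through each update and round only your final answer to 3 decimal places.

Apply Bayes' rule sequentially, carrying P(supplier A) forward.
After 'flag': P(supplier A) = 0.5·0.6000 / (0.5·0.6000 + 0.3·0.4000) ≈ 0.7143
After 'pass': P(supplier A) = 0.5·0.7143 / (0.5·0.7143 + 0.7·0.2857) ≈ 0.6410
After 'flag': P(supplier A) = 0.5·0.6410 / (0.5·0.6410 + 0.3·0.3590) ≈ 0.7485

0.749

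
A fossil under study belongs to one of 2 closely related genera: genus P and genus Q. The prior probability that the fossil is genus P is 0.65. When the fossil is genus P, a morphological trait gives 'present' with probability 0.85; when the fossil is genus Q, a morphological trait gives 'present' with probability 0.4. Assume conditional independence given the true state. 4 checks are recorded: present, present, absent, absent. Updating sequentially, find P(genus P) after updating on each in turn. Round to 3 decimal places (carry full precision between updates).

After 'present': P(genus P) = 0.85·0.6500 / (0.85·0.6500 + 0.4·0.3500) ≈ 0.7978
After 'present': P(genus P) = 0.85·0.7978 / (0.85·0.7978 + 0.4·0.2022) ≈ 0.8935
After 'absent': P(genus P) = 0.15·0.8935 / (0.15·0.8935 + 0.6·0.1065) ≈ 0.6771
After 'absent': P(genus P) = 0.15·0.6771 / (0.15·0.6771 + 0.6·0.3229) ≈ 0.3439

0.344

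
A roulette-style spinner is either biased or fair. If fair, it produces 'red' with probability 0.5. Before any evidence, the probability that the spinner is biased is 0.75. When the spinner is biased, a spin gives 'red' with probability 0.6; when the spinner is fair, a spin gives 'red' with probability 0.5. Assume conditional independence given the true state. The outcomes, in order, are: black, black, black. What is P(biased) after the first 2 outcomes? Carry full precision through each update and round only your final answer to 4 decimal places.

After 'black': P(biased) = 0.4·0.7500 / (0.4·0.7500 + 0.5·0.2500) ≈ 0.7059
After 'black': P(biased) = 0.4·0.7059 / (0.4·0.7059 + 0.5·0.2941) ≈ 0.6575

0.6575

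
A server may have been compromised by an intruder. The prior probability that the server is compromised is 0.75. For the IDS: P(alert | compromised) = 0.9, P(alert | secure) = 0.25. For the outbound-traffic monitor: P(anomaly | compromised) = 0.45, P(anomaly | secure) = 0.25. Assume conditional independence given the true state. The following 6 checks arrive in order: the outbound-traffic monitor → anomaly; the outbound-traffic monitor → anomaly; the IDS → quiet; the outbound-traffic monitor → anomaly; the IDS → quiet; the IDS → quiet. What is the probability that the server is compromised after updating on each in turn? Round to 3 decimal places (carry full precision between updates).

0.040

Each posterior becomes the prior for the next update.
After the outbound-traffic monitor='anomaly': P(compromised) = 0.45·0.7500 / (0.45·0.7500 + 0.25·0.2500) ≈ 0.8438
After the outbound-traffic monitor='anomaly': P(compromised) = 0.45·0.8438 / (0.45·0.8438 + 0.25·0.1562) ≈ 0.9067
After the IDS='quiet': P(compromised) = 0.1·0.9067 / (0.1·0.9067 + 0.75·0.0933) ≈ 0.5645
After the outbound-traffic monitor='anomaly': P(compromised) = 0.45·0.5645 / (0.45·0.5645 + 0.25·0.4355) ≈ 0.7000
After the IDS='quiet': P(compromised) = 0.1·0.7000 / (0.1·0.7000 + 0.75·0.3000) ≈ 0.2372
After the IDS='quiet': P(compromised) = 0.1·0.2372 / (0.1·0.2372 + 0.75·0.7628) ≈ 0.0398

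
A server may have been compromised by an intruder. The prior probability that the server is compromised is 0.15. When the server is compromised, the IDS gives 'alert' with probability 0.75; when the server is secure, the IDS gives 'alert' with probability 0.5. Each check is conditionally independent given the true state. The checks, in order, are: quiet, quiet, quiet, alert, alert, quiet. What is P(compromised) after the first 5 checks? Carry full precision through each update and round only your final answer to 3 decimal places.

After 'quiet': P(compromised) = 0.25·0.1500 / (0.25·0.1500 + 0.5·0.8500) ≈ 0.0811
After 'quiet': P(compromised) = 0.25·0.0811 / (0.25·0.0811 + 0.5·0.9189) ≈ 0.0423
After 'quiet': P(compromised) = 0.25·0.0423 / (0.25·0.0423 + 0.5·0.9577) ≈ 0.0216
After 'alert': P(compromised) = 0.75·0.0216 / (0.75·0.0216 + 0.5·0.9784) ≈ 0.0320
After 'alert': P(compromised) = 0.75·0.0320 / (0.75·0.0320 + 0.5·0.9680) ≈ 0.0473

0.047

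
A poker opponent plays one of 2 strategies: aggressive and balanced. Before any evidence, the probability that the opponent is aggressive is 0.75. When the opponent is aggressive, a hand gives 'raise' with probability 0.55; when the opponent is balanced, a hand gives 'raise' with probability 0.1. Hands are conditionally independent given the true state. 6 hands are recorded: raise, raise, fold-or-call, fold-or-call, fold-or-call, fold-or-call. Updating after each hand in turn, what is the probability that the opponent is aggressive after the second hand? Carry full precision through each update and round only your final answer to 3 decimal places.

0.989

After 'raise': P(aggressive) = 0.55·0.7500 / (0.55·0.7500 + 0.1·0.2500) ≈ 0.9429
After 'raise': P(aggressive) = 0.55·0.9429 / (0.55·0.9429 + 0.1·0.0571) ≈ 0.9891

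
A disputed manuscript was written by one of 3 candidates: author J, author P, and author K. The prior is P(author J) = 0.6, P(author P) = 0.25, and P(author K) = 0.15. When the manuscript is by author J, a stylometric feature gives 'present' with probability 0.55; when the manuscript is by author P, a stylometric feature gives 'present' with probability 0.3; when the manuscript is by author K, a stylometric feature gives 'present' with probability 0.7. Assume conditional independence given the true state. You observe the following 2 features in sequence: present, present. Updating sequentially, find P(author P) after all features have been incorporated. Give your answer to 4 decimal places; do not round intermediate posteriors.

After 'present': normaliser = 0.55·0.6000 + 0.3·0.2500 + 0.7·0.1500; P(author J) ≈ 0.6471, P(author P) ≈ 0.1471, P(author K) ≈ 0.2059
After 'present': normaliser = 0.55·0.6471 + 0.3·0.1471 + 0.7·0.2059; P(author J) ≈ 0.6541, P(author P) ≈ 0.0811, P(author K) ≈ 0.2649

0.0811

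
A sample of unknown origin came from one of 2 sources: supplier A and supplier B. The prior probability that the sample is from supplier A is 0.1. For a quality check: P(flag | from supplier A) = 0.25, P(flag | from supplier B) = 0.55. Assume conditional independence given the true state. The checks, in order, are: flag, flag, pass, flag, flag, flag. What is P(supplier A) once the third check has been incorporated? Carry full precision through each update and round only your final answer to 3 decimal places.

0.037

After 'flag': P(supplier A) = 0.25·0.1000 / (0.25·0.1000 + 0.55·0.9000) ≈ 0.0481
After 'flag': P(supplier A) = 0.25·0.0481 / (0.25·0.0481 + 0.55·0.9519) ≈ 0.0224
After 'pass': P(supplier A) = 0.75·0.0224 / (0.75·0.0224 + 0.45·0.9776) ≈ 0.0369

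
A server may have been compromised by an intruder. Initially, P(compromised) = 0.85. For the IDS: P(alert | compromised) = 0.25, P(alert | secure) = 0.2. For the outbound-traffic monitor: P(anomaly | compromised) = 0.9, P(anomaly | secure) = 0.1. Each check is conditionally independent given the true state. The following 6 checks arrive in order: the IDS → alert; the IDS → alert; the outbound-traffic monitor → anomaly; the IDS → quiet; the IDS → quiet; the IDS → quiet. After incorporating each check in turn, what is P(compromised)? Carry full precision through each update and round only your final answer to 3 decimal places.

0.985

After the IDS='alert': P(compromised) = 0.25·0.8500 / (0.25·0.8500 + 0.2·0.1500) ≈ 0.8763
After the IDS='alert': P(compromised) = 0.25·0.8763 / (0.25·0.8763 + 0.2·0.1237) ≈ 0.8985
After the outbound-traffic monitor='anomaly': P(compromised) = 0.9·0.8985 / (0.9·0.8985 + 0.1·0.1015) ≈ 0.9876
After the IDS='quiet': P(compromised) = 0.75·0.9876 / (0.75·0.9876 + 0.8·0.0124) ≈ 0.9868
After the IDS='quiet': P(compromised) = 0.75·0.9868 / (0.75·0.9868 + 0.8·0.0132) ≈ 0.9859
After the IDS='quiet': P(compromised) = 0.75·0.9859 / (0.75·0.9859 + 0.8·0.0141) ≈ 0.9850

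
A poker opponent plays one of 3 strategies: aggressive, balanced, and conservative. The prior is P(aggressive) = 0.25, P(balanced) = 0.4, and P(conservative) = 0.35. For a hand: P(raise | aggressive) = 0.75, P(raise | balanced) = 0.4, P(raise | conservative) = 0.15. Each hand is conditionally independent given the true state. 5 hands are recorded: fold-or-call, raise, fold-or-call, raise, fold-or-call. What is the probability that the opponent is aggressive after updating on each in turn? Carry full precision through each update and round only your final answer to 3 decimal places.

After 'fold-or-call': normaliser = 0.25·0.2500 + 0.6·0.4000 + 0.85·0.3500; P(aggressive) ≈ 0.1042, P(balanced) ≈ 0.4000, P(conservative) ≈ 0.4958
After 'raise': normaliser = 0.75·0.1042 + 0.4·0.4000 + 0.15·0.4958; P(aggressive) ≈ 0.2500, P(balanced) ≈ 0.5120, P(conservative) ≈ 0.2380
After 'fold-or-call': normaliser = 0.25·0.2500 + 0.6·0.5120 + 0.85·0.2380; P(aggressive) ≈ 0.1093, P(balanced) ≈ 0.5371, P(conservative) ≈ 0.3537
After 'raise': normaliser = 0.75·0.1093 + 0.4·0.5371 + 0.15·0.3537; P(aggressive) ≈ 0.2343, P(balanced) ≈ 0.6141, P(conservative) ≈ 0.1516
After 'fold-or-call': normaliser = 0.25·0.2343 + 0.6·0.6141 + 0.85·0.1516; P(aggressive) ≈ 0.1053, P(balanced) ≈ 0.6628, P(conservative) ≈ 0.2319

0.105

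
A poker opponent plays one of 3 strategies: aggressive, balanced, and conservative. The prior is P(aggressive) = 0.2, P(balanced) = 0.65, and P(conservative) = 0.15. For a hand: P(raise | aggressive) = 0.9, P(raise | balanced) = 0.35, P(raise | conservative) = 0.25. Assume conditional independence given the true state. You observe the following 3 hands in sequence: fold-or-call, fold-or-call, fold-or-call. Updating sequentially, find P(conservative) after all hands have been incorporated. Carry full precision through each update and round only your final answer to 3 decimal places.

After 'fold-or-call': normaliser = 0.1·0.2000 + 0.65·0.6500 + 0.75·0.1500; P(aggressive) ≈ 0.0360, P(balanced) ≈ 0.7613, P(conservative) ≈ 0.2027
After 'fold-or-call': normaliser = 0.1·0.0360 + 0.65·0.7613 + 0.75·0.2027; P(aggressive) ≈ 0.0055, P(balanced) ≈ 0.7607, P(conservative) ≈ 0.2337
After 'fold-or-call': normaliser = 0.1·0.0055 + 0.65·0.7607 + 0.75·0.2337; P(aggressive) ≈ 0.0008, P(balanced) ≈ 0.7377, P(conservative) ≈ 0.2615

0.262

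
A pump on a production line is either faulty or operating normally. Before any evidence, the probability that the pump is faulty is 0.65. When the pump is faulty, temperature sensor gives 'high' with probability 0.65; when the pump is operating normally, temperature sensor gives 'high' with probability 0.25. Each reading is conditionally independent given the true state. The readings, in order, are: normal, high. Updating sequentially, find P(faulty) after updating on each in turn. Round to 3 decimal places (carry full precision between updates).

After 'normal': P(faulty) = 0.35·0.6500 / (0.35·0.6500 + 0.75·0.3500) ≈ 0.4643
After 'high': P(faulty) = 0.65·0.4643 / (0.65·0.4643 + 0.25·0.5357) ≈ 0.6926

0.693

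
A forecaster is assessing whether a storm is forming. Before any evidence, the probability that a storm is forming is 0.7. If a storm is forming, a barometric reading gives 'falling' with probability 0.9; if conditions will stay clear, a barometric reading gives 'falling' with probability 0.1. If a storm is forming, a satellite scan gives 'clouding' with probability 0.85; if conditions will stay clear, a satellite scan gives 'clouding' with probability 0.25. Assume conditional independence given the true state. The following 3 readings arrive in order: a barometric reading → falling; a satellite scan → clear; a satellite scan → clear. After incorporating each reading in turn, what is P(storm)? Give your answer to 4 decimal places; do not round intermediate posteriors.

0.4565

After a barometric reading='falling': P(storm) = 0.9·0.7000 / (0.9·0.7000 + 0.1·0.3000) ≈ 0.9545
After a satellite scan='clear': P(storm) = 0.15·0.9545 / (0.15·0.9545 + 0.75·0.0455) ≈ 0.8077
After a satellite scan='clear': P(storm) = 0.15·0.8077 / (0.15·0.8077 + 0.75·0.1923) ≈ 0.4565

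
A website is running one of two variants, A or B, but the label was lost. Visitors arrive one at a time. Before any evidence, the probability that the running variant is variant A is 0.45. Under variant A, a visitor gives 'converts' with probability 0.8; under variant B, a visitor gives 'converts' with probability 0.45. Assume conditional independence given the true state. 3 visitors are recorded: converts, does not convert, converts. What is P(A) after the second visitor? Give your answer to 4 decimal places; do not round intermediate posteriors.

0.3459

After 'converts': P(A) = 0.8·0.4500 / (0.8·0.4500 + 0.45·0.5500) ≈ 0.5926
After 'does not convert': P(A) = 0.2·0.5926 / (0.2·0.5926 + 0.55·0.4074) ≈ 0.3459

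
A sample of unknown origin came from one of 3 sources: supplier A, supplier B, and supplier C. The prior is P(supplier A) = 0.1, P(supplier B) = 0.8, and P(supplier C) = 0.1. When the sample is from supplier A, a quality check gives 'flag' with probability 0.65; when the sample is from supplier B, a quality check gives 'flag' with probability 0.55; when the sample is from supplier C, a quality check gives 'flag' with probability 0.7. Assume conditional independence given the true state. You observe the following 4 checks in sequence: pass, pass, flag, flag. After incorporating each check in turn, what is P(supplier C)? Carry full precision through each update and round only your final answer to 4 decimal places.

0.0753

After 'pass': normaliser = 0.35·0.1000 + 0.45·0.8000 + 0.3·0.1000; P(supplier A) ≈ 0.0824, P(supplier B) ≈ 0.8471, P(supplier C) ≈ 0.0706
After 'pass': normaliser = 0.35·0.0824 + 0.45·0.8471 + 0.3·0.0706; P(supplier A) ≈ 0.0668, P(supplier B) ≈ 0.8840, P(supplier C) ≈ 0.0491
After 'flag': normaliser = 0.65·0.0668 + 0.55·0.8840 + 0.7·0.0491; P(supplier A) ≈ 0.0770, P(supplier B) ≈ 0.8620, P(supplier C) ≈ 0.0610
After 'flag': normaliser = 0.65·0.0770 + 0.55·0.8620 + 0.7·0.0610; P(supplier A) ≈ 0.0883, P(supplier B) ≈ 0.8364, P(supplier C) ≈ 0.0753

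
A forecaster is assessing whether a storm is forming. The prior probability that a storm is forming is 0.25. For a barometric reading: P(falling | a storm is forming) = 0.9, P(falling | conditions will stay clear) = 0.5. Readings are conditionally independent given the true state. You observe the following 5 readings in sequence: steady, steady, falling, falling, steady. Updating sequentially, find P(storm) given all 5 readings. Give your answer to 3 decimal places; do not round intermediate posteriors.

0.009

After 'steady': P(storm) = 0.1·0.2500 / (0.1·0.2500 + 0.5·0.7500) ≈ 0.0625
After 'steady': P(storm) = 0.1·0.0625 / (0.1·0.0625 + 0.5·0.9375) ≈ 0.0132
After 'falling': P(storm) = 0.9·0.0132 / (0.9·0.0132 + 0.5·0.9868) ≈ 0.0234
After 'falling': P(storm) = 0.9·0.0234 / (0.9·0.0234 + 0.5·0.9766) ≈ 0.0414
After 'steady': P(storm) = 0.1·0.0414 / (0.1·0.0414 + 0.5·0.9586) ≈ 0.0086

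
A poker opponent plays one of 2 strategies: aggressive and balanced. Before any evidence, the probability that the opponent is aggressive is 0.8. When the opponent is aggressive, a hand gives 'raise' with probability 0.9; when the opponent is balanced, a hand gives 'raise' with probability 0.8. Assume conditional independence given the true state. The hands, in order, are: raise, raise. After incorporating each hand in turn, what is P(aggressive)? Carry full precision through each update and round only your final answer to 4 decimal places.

Each posterior becomes the prior for the next update.
After 'raise': P(aggressive) = 0.9·0.8000 / (0.9·0.8000 + 0.8·0.2000) ≈ 0.8182
After 'raise': P(aggressive) = 0.9·0.8182 / (0.9·0.8182 + 0.8·0.1818) ≈ 0.8351

0.8351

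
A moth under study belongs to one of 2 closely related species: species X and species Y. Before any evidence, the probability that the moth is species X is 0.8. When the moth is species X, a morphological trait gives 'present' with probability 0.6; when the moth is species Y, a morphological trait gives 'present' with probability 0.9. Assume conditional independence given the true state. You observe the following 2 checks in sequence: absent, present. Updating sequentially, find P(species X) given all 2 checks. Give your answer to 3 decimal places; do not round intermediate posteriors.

Each posterior becomes the prior for the next update.
After 'absent': P(species X) = 0.4·0.8000 / (0.4·0.8000 + 0.1·0.2000) ≈ 0.9412
After 'present': P(species X) = 0.6·0.9412 / (0.6·0.9412 + 0.9·0.0588) ≈ 0.9143

0.914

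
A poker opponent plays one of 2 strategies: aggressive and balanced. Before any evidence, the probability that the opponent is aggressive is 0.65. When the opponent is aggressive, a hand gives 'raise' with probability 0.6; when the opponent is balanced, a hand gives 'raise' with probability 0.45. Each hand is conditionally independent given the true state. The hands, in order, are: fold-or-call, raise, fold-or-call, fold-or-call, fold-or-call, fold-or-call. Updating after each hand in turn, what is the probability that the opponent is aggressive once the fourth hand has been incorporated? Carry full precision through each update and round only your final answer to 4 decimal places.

0.4878

After 'fold-or-call': P(aggressive) = 0.4·0.6500 / (0.4·0.6500 + 0.55·0.3500) ≈ 0.5746
After 'raise': P(aggressive) = 0.6·0.5746 / (0.6·0.5746 + 0.45·0.4254) ≈ 0.6430
After 'fold-or-call': P(aggressive) = 0.4·0.6430 / (0.4·0.6430 + 0.55·0.3570) ≈ 0.5670
After 'fold-or-call': P(aggressive) = 0.4·0.5670 / (0.4·0.5670 + 0.55·0.4330) ≈ 0.4878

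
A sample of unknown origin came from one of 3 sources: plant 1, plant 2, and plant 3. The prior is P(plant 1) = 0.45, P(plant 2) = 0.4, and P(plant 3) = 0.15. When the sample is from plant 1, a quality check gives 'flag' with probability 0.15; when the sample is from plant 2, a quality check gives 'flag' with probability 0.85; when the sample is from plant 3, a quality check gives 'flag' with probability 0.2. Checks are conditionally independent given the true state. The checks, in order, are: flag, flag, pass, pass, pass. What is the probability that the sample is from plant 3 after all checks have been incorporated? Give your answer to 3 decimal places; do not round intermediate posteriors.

Each posterior becomes the prior for the next update.
After 'flag': normaliser = 0.15·0.4500 + 0.85·0.4000 + 0.2·0.1500; P(plant 1) ≈ 0.1543, P(plant 2) ≈ 0.7771, P(plant 3) ≈ 0.0686
After 'flag': normaliser = 0.15·0.1543 + 0.85·0.7771 + 0.2·0.0686; P(plant 1) ≈ 0.0332, P(plant 2) ≈ 0.9472, P(plant 3) ≈ 0.0197
After 'pass': normaliser = 0.85·0.0332 + 0.15·0.9472 + 0.8·0.0197; P(plant 1) ≈ 0.1516, P(plant 2) ≈ 0.7638, P(plant 3) ≈ 0.0846
After 'pass': normaliser = 0.85·0.1516 + 0.15·0.7638 + 0.8·0.0846; P(plant 1) ≈ 0.4143, P(plant 2) ≈ 0.3683, P(plant 3) ≈ 0.2175
After 'pass': normaliser = 0.85·0.4143 + 0.15·0.3683 + 0.8·0.2175; P(plant 1) ≈ 0.6057, P(plant 2) ≈ 0.0950, P(plant 3) ≈ 0.2993

0.299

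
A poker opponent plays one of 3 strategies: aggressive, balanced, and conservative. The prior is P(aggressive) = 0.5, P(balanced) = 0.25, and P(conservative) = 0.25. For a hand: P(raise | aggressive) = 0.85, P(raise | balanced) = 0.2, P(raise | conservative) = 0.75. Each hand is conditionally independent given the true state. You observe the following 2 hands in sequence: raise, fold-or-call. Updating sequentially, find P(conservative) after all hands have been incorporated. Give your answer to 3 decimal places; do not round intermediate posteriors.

After 'raise': normaliser = 0.85·0.5000 + 0.2·0.2500 + 0.75·0.2500; P(aggressive) ≈ 0.6415, P(balanced) ≈ 0.0755, P(conservative) ≈ 0.2830
After 'fold-or-call': normaliser = 0.15·0.6415 + 0.8·0.0755 + 0.25·0.2830; P(aggressive) ≈ 0.4232, P(balanced) ≈ 0.2656, P(conservative) ≈ 0.3112

0.311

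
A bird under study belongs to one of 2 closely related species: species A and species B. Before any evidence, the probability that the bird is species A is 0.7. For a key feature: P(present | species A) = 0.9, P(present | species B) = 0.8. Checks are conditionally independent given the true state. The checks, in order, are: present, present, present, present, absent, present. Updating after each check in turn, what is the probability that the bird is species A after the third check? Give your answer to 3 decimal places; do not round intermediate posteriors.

0.769

After 'present': P(species A) = 0.9·0.7000 / (0.9·0.7000 + 0.8·0.3000) ≈ 0.7241
After 'present': P(species A) = 0.9·0.7241 / (0.9·0.7241 + 0.8·0.2759) ≈ 0.7470
After 'present': P(species A) = 0.9·0.7470 / (0.9·0.7470 + 0.8·0.2530) ≈ 0.7686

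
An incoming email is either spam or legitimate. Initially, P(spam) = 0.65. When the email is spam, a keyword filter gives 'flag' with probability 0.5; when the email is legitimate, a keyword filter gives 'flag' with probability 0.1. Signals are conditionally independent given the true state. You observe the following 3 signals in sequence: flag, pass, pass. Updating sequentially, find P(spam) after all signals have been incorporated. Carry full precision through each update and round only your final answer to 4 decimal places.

0.7413

After 'flag': P(spam) = 0.5·0.6500 / (0.5·0.6500 + 0.1·0.3500) ≈ 0.9028
After 'pass': P(spam) = 0.5·0.9028 / (0.5·0.9028 + 0.9·0.0972) ≈ 0.8376
After 'pass': P(spam) = 0.5·0.8376 / (0.5·0.8376 + 0.9·0.1624) ≈ 0.7413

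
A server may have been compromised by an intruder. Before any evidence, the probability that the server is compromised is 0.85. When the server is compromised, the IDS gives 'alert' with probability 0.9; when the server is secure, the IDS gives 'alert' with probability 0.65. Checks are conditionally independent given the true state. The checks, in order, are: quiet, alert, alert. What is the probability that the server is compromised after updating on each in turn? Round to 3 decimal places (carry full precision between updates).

After 'quiet': P(compromised) = 0.1·0.8500 / (0.1·0.8500 + 0.35·0.1500) ≈ 0.6182
After 'alert': P(compromised) = 0.9·0.6182 / (0.9·0.6182 + 0.65·0.3818) ≈ 0.6915
After 'alert': P(compromised) = 0.9·0.6915 / (0.9·0.6915 + 0.65·0.3085) ≈ 0.7563

0.756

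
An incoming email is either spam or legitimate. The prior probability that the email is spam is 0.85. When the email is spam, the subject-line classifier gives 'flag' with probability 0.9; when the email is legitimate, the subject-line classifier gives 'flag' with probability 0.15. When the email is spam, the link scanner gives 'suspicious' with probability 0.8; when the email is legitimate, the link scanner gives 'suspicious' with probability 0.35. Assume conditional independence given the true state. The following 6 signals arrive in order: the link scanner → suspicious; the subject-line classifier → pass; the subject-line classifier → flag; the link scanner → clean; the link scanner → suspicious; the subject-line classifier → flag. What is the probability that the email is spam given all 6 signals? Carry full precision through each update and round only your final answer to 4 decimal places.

0.9747

After the link scanner='suspicious': P(spam) = 0.8·0.8500 / (0.8·0.8500 + 0.35·0.1500) ≈ 0.9283
After the subject-line classifier='pass': P(spam) = 0.1·0.9283 / (0.1·0.9283 + 0.85·0.0717) ≈ 0.6038
After the subject-line classifier='flag': P(spam) = 0.9·0.6038 / (0.9·0.6038 + 0.15·0.3962) ≈ 0.9014
After the link scanner='clean': P(spam) = 0.2·0.9014 / (0.2·0.9014 + 0.65·0.0986) ≈ 0.7378
After the link scanner='suspicious': P(spam) = 0.8·0.7378 / (0.8·0.7378 + 0.35·0.2622) ≈ 0.8654
After the subject-line classifier='flag': P(spam) = 0.9·0.8654 / (0.9·0.8654 + 0.15·0.1346) ≈ 0.9747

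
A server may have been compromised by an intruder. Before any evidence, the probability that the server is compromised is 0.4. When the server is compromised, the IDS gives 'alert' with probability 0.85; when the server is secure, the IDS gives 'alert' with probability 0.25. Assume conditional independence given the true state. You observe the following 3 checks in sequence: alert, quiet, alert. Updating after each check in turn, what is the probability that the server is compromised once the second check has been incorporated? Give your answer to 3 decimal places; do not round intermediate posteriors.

After 'alert': P(compromised) = 0.85·0.4000 / (0.85·0.4000 + 0.25·0.6000) ≈ 0.6939
After 'quiet': P(compromised) = 0.15·0.6939 / (0.15·0.6939 + 0.75·0.3061) ≈ 0.3119

0.312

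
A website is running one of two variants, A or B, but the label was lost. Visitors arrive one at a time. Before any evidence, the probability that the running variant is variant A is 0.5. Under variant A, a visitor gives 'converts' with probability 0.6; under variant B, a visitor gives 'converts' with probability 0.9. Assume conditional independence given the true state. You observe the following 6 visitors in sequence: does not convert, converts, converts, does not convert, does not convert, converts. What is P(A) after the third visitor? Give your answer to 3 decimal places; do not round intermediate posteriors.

0.640

After 'does not convert': P(A) = 0.4·0.5000 / (0.4·0.5000 + 0.1·0.5000) ≈ 0.8000
After 'converts': P(A) = 0.6·0.8000 / (0.6·0.8000 + 0.9·0.2000) ≈ 0.7273
After 'converts': P(A) = 0.6·0.7273 / (0.6·0.7273 + 0.9·0.2727) ≈ 0.6400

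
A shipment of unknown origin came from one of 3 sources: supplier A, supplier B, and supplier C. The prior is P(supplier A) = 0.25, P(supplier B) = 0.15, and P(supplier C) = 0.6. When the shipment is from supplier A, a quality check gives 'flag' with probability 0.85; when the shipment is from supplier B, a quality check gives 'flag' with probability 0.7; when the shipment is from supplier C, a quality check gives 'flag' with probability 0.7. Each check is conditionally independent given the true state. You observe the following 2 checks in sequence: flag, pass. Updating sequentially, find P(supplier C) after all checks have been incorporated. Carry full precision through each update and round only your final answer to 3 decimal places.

After 'flag': normaliser = 0.85·0.2500 + 0.7·0.1500 + 0.7·0.6000; P(supplier A) ≈ 0.2881, P(supplier B) ≈ 0.1424, P(supplier C) ≈ 0.5695
After 'pass': normaliser = 0.15·0.2881 + 0.3·0.1424 + 0.3·0.5695; P(supplier A) ≈ 0.1683, P(supplier B) ≈ 0.1663, P(supplier C) ≈ 0.6653

0.665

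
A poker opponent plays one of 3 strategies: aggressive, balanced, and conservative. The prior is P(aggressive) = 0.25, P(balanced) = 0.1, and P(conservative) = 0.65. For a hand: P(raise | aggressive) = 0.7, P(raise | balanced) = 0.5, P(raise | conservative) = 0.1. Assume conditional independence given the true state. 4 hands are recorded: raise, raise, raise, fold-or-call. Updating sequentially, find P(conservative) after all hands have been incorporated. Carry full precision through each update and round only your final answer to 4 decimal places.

After 'raise': normaliser = 0.7·0.2500 + 0.5·0.1000 + 0.1·0.6500; P(aggressive) ≈ 0.6034, P(balanced) ≈ 0.1724, P(conservative) ≈ 0.2241
After 'raise': normaliser = 0.7·0.6034 + 0.5·0.1724 + 0.1·0.2241; P(aggressive) ≈ 0.7955, P(balanced) ≈ 0.1623, P(conservative) ≈ 0.0422
After 'raise': normaliser = 0.7·0.7955 + 0.5·0.1623 + 0.1·0.0422; P(aggressive) ≈ 0.8670, P(balanced) ≈ 0.1264, P(conservative) ≈ 0.0066
After 'fold-or-call': normaliser = 0.3·0.8670 + 0.5·0.1264 + 0.9·0.0066; P(aggressive) ≈ 0.7901, P(balanced) ≈ 0.1920, P(conservative) ≈ 0.0180

0.0180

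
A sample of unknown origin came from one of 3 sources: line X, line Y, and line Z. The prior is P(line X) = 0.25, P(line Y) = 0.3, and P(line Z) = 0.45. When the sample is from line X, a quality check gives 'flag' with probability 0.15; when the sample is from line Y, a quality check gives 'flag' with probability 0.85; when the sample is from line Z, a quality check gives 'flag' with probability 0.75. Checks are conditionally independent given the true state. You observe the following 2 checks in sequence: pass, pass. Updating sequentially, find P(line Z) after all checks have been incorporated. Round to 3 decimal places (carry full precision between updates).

0.131

After 'pass': normaliser = 0.85·0.2500 + 0.15·0.3000 + 0.25·0.4500; P(line X) ≈ 0.5743, P(line Y) ≈ 0.1216, P(line Z) ≈ 0.3041
After 'pass': normaliser = 0.85·0.5743 + 0.15·0.1216 + 0.25·0.3041; P(line X) ≈ 0.8382, P(line Y) ≈ 0.0313, P(line Z) ≈ 0.1305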